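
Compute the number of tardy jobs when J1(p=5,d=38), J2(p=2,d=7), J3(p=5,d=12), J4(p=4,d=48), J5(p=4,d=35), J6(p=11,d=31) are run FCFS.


Completion vs due date:
  J1: C=5, d=38 → on time
  J2: C=7, d=7 → on time
  J3: C=12, d=12 → on time
  J4: C=16, d=48 → on time
  J5: C=20, d=35 → on time
  J6: C=31, d=31 → on time
Tardy jobs: none
Count = 0


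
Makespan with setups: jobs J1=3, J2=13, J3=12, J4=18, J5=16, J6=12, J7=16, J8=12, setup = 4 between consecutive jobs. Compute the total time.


Makespan = Σ processing + (n-1) × setup
= (3 + 13 + 12 + 18 + 16 + 12 + 16 + 12) + (8-1)×4
= 102 + 28
= 130 time units


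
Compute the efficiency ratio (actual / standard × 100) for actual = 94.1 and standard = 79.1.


Efficiency = (actual / standard) × 100
= (94.1 / 79.1) × 100
= 119.0%


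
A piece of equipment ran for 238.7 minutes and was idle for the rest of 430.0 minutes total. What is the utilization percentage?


Utilization = busy / total × 100
= 238.7 / 430.0 × 100
= 55.5%


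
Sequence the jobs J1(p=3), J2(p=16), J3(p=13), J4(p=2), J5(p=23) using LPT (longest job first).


LPT: sort by longest processing time first
  J5: p=23
  J2: p=16
  J3: p=13
  J1: p=3
  J4: p=2
Order: J5 → J2 → J3 → J1 → J4


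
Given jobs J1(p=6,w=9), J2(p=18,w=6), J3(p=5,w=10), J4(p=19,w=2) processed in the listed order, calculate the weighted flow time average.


Completion times:
  J1: C=6, w×C=9×6=54
  J2: C=24, w×C=6×24=144
  J3: C=29, w×C=10×29=290
  J4: C=48, w×C=2×48=96
Sum w×C = 584
Sum w = 27
Weighted avg = 584/27
= 21.63


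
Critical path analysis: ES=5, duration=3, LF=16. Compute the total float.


EF = ES + duration = 5 + 3 = 8
LS = LF - duration = 16 - 3 = 13
Total Float = LF - EF = 16 - 8
(or LS - ES = 13 - 5)
= 8


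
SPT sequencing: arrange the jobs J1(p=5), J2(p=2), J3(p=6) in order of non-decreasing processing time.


SPT: sort by shortest processing time
  J2: p=2
  J1: p=5
  J3: p=6
Order: J2 → J1 → J3


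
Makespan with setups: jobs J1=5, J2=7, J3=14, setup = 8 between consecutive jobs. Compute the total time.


Makespan = Σ processing + (n-1) × setup
= (5 + 7 + 14) + (3-1)×8
= 26 + 16
= 42 time units


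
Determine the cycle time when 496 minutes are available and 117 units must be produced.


Cycle time = available time / demand
= 496 / 117
= 4.24 min/unit


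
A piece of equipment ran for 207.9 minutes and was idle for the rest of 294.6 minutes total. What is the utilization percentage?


Utilization = busy / total × 100
= 207.9 / 294.6 × 100
= 70.6%


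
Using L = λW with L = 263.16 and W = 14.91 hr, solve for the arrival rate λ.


Little's law: L = λW → λ = L / W
= 263.16 / 14.91
= 17.65 per hour


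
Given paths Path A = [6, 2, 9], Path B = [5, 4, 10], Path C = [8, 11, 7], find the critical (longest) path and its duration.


Path A: 6 + 2 + 9 = 17
Path B: 5 + 4 + 10 = 19
Path C: 8 + 11 + 7 = 26
Critical path = longest = max(17, 19, 26)
= 26 (Path C)


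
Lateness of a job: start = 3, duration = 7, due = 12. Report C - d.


Completion = 3 + 7 = 10
Lateness = C - d = 10 - 12
= -2


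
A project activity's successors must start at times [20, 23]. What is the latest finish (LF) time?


LF = min of all successor start times
Successors start at: [20, 23]
LF = min(20, 23)
= 20


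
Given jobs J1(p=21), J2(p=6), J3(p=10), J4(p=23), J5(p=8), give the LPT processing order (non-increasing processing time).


LPT: sort by longest processing time first
  J4: p=23
  J1: p=21
  J3: p=10
  J5: p=8
  J2: p=6
Order: J4 → J1 → J3 → J5 → J2


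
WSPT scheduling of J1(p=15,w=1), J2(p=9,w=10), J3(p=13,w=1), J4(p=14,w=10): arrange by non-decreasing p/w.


WSPT (Smith's rule): sort by p/w ascending
  J2: p/w = 9/10 = 0.900
  J4: p/w = 14/10 = 1.400
  J3: p/w = 13/1 = 13.000
  J1: p/w = 15/1 = 15.000
Order: J2 → J4 → J3 → J1


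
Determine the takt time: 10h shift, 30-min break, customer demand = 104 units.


Available = 10×60 - 30 = 570 min
Takt time = 570 / 104
= 5.48 min/unit


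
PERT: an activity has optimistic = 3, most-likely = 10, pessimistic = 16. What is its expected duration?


te = (o + 4m + p) / 6
= (3 + 4×10 + 16) / 6
= (3 + 40 + 16) / 6
= 59 / 6
= 9.83


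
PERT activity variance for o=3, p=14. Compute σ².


σ² = ((p - o) / 6)² = (p - o)² / 36
= (14 - 3)² / 36
= 11² / 36
= 121 / 36
= 3.3611


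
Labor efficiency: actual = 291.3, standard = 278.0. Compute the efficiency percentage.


Efficiency = (actual / standard) × 100
= (291.3 / 278.0) × 100
= 104.8%


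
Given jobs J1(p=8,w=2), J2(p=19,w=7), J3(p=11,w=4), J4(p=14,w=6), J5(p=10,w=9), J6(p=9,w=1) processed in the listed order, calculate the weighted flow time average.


Completion times:
  J1: C=8, w×C=2×8=16
  J2: C=27, w×C=7×27=189
  J3: C=38, w×C=4×38=152
  J4: C=52, w×C=6×52=312
  J5: C=62, w×C=9×62=558
  J6: C=71, w×C=1×71=71
Sum w×C = 1298
Sum w = 29
Weighted avg = 1298/29
= 44.76


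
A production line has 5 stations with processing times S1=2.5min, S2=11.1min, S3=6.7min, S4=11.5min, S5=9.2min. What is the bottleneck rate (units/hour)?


Bottleneck = longest station time
Station times: [2.5, 11.1, 6.7, 11.5, 9.2]
Max = 11.5 min
Rate = 60 / 11.5
= 5.22 units/hour (bottleneck: 11.5min)


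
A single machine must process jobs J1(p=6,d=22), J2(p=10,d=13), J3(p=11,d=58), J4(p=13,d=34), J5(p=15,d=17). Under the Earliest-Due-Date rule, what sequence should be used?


EDD: sort by earliest due date
  J2: d=13, p=10
  J5: d=17, p=15
  J1: d=22, p=6
  J4: d=34, p=13
  J3: d=58, p=11
Order: J2 → J5 → J1 → J4 → J3


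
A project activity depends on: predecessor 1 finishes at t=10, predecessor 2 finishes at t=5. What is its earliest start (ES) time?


ES = max of all predecessor completion times
Predecessors: [10, 5]
ES = max(10, 5)
= 10


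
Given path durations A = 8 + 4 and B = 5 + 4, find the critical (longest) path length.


Path A: 8 + 4 = 12
Path B: 5 + 4 = 9
Critical path = longest = max(12, 9)
= 12 (Path A)


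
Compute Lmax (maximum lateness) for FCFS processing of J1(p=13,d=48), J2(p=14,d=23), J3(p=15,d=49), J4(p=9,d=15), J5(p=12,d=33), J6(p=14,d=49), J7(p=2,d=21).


Lateness per job (L = C - d):
  J1: C=13, d=48, L=-35
  J2: C=27, d=23, L=4
  J3: C=42, d=49, L=-7
  J4: C=51, d=15, L=36
  J5: C=63, d=33, L=30
  J6: C=77, d=49, L=28
  J7: C=79, d=21, L=58
Lmax = max(-35, 4, -7, 36, 30, 28, 58)
= 58


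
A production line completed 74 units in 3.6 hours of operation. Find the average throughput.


Throughput = units / time
= 74 / 3.6
= 20.6 units/hour


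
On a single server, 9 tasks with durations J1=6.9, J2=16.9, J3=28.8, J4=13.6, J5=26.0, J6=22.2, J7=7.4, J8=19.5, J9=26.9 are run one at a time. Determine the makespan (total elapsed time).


Sequential makespan: sum all processing times
= 6.9 + 16.9 + 28.8 + 13.6 + 26.0 + 22.2 + 7.4 + 19.5 + 26.9
= 168.2 time units


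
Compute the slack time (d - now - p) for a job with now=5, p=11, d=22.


Slack = due - current_time - processing
= 22 - 5 - 11
= 6


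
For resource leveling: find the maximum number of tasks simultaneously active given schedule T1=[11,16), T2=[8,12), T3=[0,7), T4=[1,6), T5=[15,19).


Check each time point for overlaps:
  t=1: 2 tasks active (T3, T4)
Max concurrent = 2


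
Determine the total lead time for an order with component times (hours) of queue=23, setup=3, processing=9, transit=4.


Lead time = queue + setup + processing + transit
= 23 + 3 + 9 + 4
= 39 hours


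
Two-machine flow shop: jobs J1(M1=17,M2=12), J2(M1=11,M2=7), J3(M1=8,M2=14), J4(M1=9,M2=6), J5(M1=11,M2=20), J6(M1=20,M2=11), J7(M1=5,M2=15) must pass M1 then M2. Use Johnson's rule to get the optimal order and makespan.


Johnson's rule:
Group 1 (M1≤M2, sort by M1): ['J7', 'J3', 'J5']
Group 2 (M1>M2, sort desc M2): ['J1', 'J6', 'J2', 'J4']
Sequence: J7 → J3 → J5 → J1 → J6 → J2 → J4
Makespan calculation:
  J7: M1 done=5, M2 done=20
  J3: M1 done=13, M2 done=34
  J5: M1 done=24, M2 done=54
  J1: M1 done=41, M2 done=66
  J6: M1 done=61, M2 done=77
  J2: M1 done=72, M2 done=84
  J4: M1 done=81, M2 done=90
= Sequence: J7 → J3 → J5 → J1 → J6 → J2 → J4, Makespan: 90


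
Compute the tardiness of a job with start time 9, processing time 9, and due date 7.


Completion = start + processing = 9 + 9 = 18
Tardiness = max(0, C - d) = max(0, 18 - 7)
= max(0, 11)
= 11


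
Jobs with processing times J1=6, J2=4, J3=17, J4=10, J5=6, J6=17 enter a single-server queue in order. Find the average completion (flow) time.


Completion times:
  J1: completes at 6
  J2: completes at 10
  J3: completes at 27
  J4: completes at 37
  J5: completes at 43
  J6: completes at 60
Sum = 183
Average = 183/6
= 30.50


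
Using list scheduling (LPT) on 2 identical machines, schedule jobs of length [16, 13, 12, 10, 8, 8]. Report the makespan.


Jobs (LPT sorted): [16, 13, 12, 10, 8, 8]
Machines: 2
  J=16 → Machine 1 (load: 0+16=16)
  J=13 → Machine 2 (load: 0+13=13)
  J=12 → Machine 2 (load: 13+12=25)
  J=10 → Machine 1 (load: 16+10=26)
  J=8 → Machine 2 (load: 25+8=33)
  J=8 → Machine 1 (load: 26+8=34)
Machine loads: [34, 33]
Makespan = max = 34 time units


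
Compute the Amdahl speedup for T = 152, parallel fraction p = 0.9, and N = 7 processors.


Amdahl's law: T_p = T × ((1-p) + p/N)
= 152 × ((1-0.9) + 0.9/7)
= 152 × (0.10 + 0.1286)
= 152 × 0.2286
= 34.74
Speedup = 152/34.74
= 4.38×


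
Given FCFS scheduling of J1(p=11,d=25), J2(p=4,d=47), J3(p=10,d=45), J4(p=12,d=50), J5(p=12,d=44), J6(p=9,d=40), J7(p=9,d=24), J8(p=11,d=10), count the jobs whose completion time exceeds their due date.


Completion vs due date:
  J1: C=11, d=25 → on time
  J2: C=15, d=47 → on time
  J3: C=25, d=45 → on time
  J4: C=37, d=50 → on time
  J5: C=49, d=44 → TARDY
  J6: C=58, d=40 → TARDY
  J7: C=67, d=24 → TARDY
  J8: C=78, d=10 → TARDY
Tardy jobs: J5, J6, J7, J8
Count = 4


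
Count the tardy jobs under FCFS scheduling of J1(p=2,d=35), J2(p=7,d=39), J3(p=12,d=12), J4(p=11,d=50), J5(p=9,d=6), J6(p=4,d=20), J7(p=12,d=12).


Completion vs due date:
  J1: C=2, d=35 → on time
  J2: C=9, d=39 → on time
  J3: C=21, d=12 → TARDY
  J4: C=32, d=50 → on time
  J5: C=41, d=6 → TARDY
  J6: C=45, d=20 → TARDY
  J7: C=57, d=12 → TARDY
Tardy jobs: J3, J5, J6, J7
Count = 4


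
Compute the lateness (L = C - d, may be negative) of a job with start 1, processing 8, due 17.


Completion = 1 + 8 = 9
Lateness = C - d = 9 - 17
= -8


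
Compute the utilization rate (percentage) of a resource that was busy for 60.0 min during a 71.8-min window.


Utilization = busy / total × 100
= 60.0 / 71.8 × 100
= 83.6%


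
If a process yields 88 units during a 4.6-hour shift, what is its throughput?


Throughput = units / time
= 88 / 4.6
= 19.1 units/hour


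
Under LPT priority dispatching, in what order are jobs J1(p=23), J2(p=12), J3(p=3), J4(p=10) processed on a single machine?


LPT: sort by longest processing time first
  J1: p=23
  J2: p=12
  J4: p=10
  J3: p=3
Order: J1 → J2 → J4 → J3


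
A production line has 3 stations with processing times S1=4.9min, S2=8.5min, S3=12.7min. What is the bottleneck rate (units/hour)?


Bottleneck = longest station time
Station times: [4.9, 8.5, 12.7]
Max = 12.7 min
Rate = 60 / 12.7
= 4.72 units/hour (bottleneck: 12.7min)


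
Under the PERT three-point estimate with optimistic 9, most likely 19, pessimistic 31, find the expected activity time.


te = (o + 4m + p) / 6
= (9 + 4×19 + 31) / 6
= (9 + 76 + 31) / 6
= 116 / 6
= 19.33


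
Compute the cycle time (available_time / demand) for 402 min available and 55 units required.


Cycle time = available time / demand
= 402 / 55
= 7.31 min/unit


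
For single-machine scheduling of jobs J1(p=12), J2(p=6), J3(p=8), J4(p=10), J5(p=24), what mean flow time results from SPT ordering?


SPT order: J2 → J3 → J4 → J1 → J5
Completion times:
  J2: C=6
  J3: C=14
  J4: C=24
  J1: C=36
  J5: C=60
Sum = 140, n = 5
Mean flow = 140/5
= 28.00


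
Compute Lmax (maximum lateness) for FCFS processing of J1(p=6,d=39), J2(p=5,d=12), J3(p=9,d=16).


Lateness per job (L = C - d):
  J1: C=6, d=39, L=-33
  J2: C=11, d=12, L=-1
  J3: C=20, d=16, L=4
Lmax = max(-33, -1, 4)
= 4


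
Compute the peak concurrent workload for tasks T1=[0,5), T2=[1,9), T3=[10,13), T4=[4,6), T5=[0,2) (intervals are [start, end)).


Check each time point for overlaps:
  t=1: 3 tasks active (T1, T2, T5)
Max concurrent = 3


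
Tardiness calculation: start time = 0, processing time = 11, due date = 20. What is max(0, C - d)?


Completion = start + processing = 0 + 11 = 11
Tardiness = max(0, C - d) = max(0, 11 - 20)
= max(0, -9)
= 0


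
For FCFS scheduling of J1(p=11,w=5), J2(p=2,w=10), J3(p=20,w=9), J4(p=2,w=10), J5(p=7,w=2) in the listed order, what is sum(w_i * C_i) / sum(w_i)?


Completion times:
  J1: C=11, w×C=5×11=55
  J2: C=13, w×C=10×13=130
  J3: C=33, w×C=9×33=297
  J4: C=35, w×C=10×35=350
  J5: C=42, w×C=2×42=84
Sum w×C = 916
Sum w = 36
Weighted avg = 916/36
= 25.44


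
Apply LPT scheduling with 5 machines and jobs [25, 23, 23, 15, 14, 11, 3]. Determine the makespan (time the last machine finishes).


Jobs (LPT sorted): [25, 23, 23, 15, 14, 11, 3]
Machines: 5
  J=25 → Machine 1 (load: 0+25=25)
  J=23 → Machine 2 (load: 0+23=23)
  J=23 → Machine 3 (load: 0+23=23)
  J=15 → Machine 4 (load: 0+15=15)
  J=14 → Machine 5 (load: 0+14=14)
  J=11 → Machine 5 (load: 14+11=25)
  J=3 → Machine 4 (load: 15+3=18)
Machine loads: [25, 23, 23, 18, 25]
Makespan = max = 25 time units


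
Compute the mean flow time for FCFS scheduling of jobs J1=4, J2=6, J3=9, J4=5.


Completion times:
  J1: completes at 4
  J2: completes at 10
  J3: completes at 19
  J4: completes at 24
Sum = 57
Average = 57/4
= 14.25


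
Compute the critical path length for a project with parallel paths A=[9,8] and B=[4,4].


Path A: 9 + 8 = 17
Path B: 4 + 4 = 8
Critical path = longest = max(17, 8)
= 17 (Path A)


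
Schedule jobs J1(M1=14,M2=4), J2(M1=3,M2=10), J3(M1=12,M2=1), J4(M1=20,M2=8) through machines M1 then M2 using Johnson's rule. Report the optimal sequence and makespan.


Johnson's rule:
Group 1 (M1≤M2, sort by M1): ['J2']
Group 2 (M1>M2, sort desc M2): ['J4', 'J1', 'J3']
Sequence: J2 → J4 → J1 → J3
Makespan calculation:
  J2: M1 done=3, M2 done=13
  J4: M1 done=23, M2 done=31
  J1: M1 done=37, M2 done=41
  J3: M1 done=49, M2 done=50
= Sequence: J2 → J4 → J1 → J3, Makespan: 50


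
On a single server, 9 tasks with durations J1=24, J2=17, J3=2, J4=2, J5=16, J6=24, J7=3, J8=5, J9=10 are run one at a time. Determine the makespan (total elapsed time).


Sequential makespan: sum all processing times
= 24 + 17 + 2 + 2 + 16 + 24 + 3 + 5 + 10
= 103 time units


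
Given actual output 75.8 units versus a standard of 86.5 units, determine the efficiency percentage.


Efficiency = (actual / standard) × 100
= (75.8 / 86.5) × 100
= 87.6%


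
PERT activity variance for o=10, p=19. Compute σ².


σ² = ((p - o) / 6)² = (p - o)² / 36
= (19 - 10)² / 36
= 9² / 36
= 81 / 36
= 2.2500


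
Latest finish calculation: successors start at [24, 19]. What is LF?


LF = min of all successor start times
Successors start at: [24, 19]
LF = min(24, 19)
= 19


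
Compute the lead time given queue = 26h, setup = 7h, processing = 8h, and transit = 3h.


Lead time = queue + setup + processing + transit
= 26 + 7 + 8 + 3
= 44 hours


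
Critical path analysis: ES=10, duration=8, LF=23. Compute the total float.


EF = ES + duration = 10 + 8 = 18
LS = LF - duration = 23 - 8 = 15
Total Float = LF - EF = 23 - 18
(or LS - ES = 15 - 10)
= 5


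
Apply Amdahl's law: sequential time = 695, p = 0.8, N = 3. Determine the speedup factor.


Amdahl's law: T_p = T × ((1-p) + p/N)
= 695 × ((1-0.8) + 0.8/3)
= 695 × (0.20 + 0.2667)
= 695 × 0.4667
= 324.33
Speedup = 695/324.33
= 2.14×


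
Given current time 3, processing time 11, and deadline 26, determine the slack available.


Slack = due - current_time - processing
= 26 - 3 - 11
= 12


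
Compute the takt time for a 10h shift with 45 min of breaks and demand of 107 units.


Available = 10×60 - 45 = 555 min
Takt time = 555 / 107
= 5.19 min/unit


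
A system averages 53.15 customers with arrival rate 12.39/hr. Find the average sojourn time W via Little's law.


Little's law: L = λW → W = L / λ
= 53.15 / 12.39
= 4.29 hours


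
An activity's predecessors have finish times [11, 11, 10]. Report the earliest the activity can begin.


ES = max of all predecessor completion times
Predecessors: [11, 11, 10]
ES = max(11, 11, 10)
= 11


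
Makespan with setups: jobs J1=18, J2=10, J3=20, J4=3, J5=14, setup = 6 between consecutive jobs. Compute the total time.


Makespan = Σ processing + (n-1) × setup
= (18 + 10 + 20 + 3 + 14) + (5-1)×6
= 65 + 24
= 89 time units


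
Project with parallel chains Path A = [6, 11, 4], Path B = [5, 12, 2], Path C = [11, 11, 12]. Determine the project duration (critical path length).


Path A: 6 + 11 + 4 = 21
Path B: 5 + 12 + 2 = 19
Path C: 11 + 11 + 12 = 34
Critical path = longest = max(21, 19, 34)
= 34 (Path C)


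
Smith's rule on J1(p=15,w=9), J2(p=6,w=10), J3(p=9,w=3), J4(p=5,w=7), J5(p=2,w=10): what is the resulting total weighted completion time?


WSPT order (by p/w): J5 → J2 → J4 → J1 → J3
  J5: C=2, w·C=10×2=20
  J2: C=8, w·C=10×8=80
  J4: C=13, w·C=7×13=91
  J1: C=28, w·C=9×28=252
  J3: C=37, w·C=3×37=111
Σ w·C = 554
= 554


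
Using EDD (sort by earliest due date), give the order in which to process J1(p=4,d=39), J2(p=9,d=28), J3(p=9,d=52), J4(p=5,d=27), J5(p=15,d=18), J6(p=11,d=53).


EDD: sort by earliest due date
  J5: d=18, p=15
  J4: d=27, p=5
  J2: d=28, p=9
  J1: d=39, p=4
  J3: d=52, p=9
  J6: d=53, p=11
Order: J5 → J4 → J2 → J1 → J3 → J6


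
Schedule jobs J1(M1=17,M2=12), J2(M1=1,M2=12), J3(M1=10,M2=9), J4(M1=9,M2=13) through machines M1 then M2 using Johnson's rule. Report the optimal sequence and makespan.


Johnson's rule:
Group 1 (M1≤M2, sort by M1): ['J2', 'J4']
Group 2 (M1>M2, sort desc M2): ['J1', 'J3']
Sequence: J2 → J4 → J1 → J3
Makespan calculation:
  J2: M1 done=1, M2 done=13
  J4: M1 done=10, M2 done=26
  J1: M1 done=27, M2 done=39
  J3: M1 done=37, M2 done=48
= Sequence: J2 → J4 → J1 → J3, Makespan: 48


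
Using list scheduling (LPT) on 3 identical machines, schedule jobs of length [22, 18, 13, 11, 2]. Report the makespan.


Jobs (LPT sorted): [22, 18, 13, 11, 2]
Machines: 3
  J=22 → Machine 1 (load: 0+22=22)
  J=18 → Machine 2 (load: 0+18=18)
  J=13 → Machine 3 (load: 0+13=13)
  J=11 → Machine 3 (load: 13+11=24)
  J=2 → Machine 2 (load: 18+2=20)
Machine loads: [22, 20, 24]
Makespan = max = 24 time units


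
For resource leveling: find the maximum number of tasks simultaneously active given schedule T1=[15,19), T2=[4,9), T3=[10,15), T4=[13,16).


Check each time point for overlaps:
  t=13: 2 tasks active (T3, T4)
Max concurrent = 2


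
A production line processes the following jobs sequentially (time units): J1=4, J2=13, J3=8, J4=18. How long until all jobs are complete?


Sequential makespan: sum all processing times
= 4 + 13 + 8 + 18
= 43 time units


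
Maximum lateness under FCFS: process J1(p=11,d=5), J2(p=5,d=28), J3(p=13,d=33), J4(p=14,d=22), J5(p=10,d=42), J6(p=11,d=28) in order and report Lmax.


Lateness per job (L = C - d):
  J1: C=11, d=5, L=6
  J2: C=16, d=28, L=-12
  J3: C=29, d=33, L=-4
  J4: C=43, d=22, L=21
  J5: C=53, d=42, L=11
  J6: C=64, d=28, L=36
Lmax = max(6, -12, -4, 21, 11, 36)
= 36


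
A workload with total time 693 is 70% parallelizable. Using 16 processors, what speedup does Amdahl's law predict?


Amdahl's law: T_p = T × ((1-p) + p/N)
= 693 × ((1-0.7) + 0.7/16)
= 693 × (0.30 + 0.0437)
= 693 × 0.3438
= 238.22
Speedup = 693/238.22
= 2.91×


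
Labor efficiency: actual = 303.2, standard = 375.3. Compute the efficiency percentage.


Efficiency = (actual / standard) × 100
= (303.2 / 375.3) × 100
= 80.8%


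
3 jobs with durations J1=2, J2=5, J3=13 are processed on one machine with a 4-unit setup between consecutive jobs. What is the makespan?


Makespan = Σ processing + (n-1) × setup
= (2 + 5 + 13) + (3-1)×4
= 20 + 8
= 28 time units


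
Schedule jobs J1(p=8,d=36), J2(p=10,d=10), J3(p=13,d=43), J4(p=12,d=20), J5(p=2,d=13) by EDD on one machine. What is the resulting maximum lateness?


EDD order: J2 → J5 → J4 → J1 → J3
Completion and lateness:
  J2: C=10, d=10, L=10-10=0
  J5: C=12, d=13, L=12-13=-1
  J4: C=24, d=20, L=24-20=4
  J1: C=32, d=36, L=32-36=-4
  J3: C=45, d=43, L=45-43=2
Lmax = max(0, -1, 4, -4, 2)
= 4


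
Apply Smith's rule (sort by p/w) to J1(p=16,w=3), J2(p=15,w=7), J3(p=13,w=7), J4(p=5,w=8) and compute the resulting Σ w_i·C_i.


WSPT order (by p/w): J4 → J3 → J2 → J1
  J4: C=5, w·C=8×5=40
  J3: C=18, w·C=7×18=126
  J2: C=33, w·C=7×33=231
  J1: C=49, w·C=3×49=147
Σ w·C = 544
= 544


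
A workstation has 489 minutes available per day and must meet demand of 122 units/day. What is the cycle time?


Cycle time = available time / demand
= 489 / 122
= 4.01 min/unit


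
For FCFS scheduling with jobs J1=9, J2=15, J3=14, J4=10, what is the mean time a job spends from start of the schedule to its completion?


Completion times:
  J1: completes at 9
  J2: completes at 24
  J3: completes at 38
  J4: completes at 48
Sum = 119
Average = 119/4
= 29.75


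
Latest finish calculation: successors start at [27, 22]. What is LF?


LF = min of all successor start times
Successors start at: [27, 22]
LF = min(27, 22)
= 22


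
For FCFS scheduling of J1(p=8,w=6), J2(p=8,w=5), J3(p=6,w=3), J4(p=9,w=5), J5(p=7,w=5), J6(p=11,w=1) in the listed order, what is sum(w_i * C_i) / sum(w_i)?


Completion times:
  J1: C=8, w×C=6×8=48
  J2: C=16, w×C=5×16=80
  J3: C=22, w×C=3×22=66
  J4: C=31, w×C=5×31=155
  J5: C=38, w×C=5×38=190
  J6: C=49, w×C=1×49=49
Sum w×C = 588
Sum w = 25
Weighted avg = 588/25
= 23.52


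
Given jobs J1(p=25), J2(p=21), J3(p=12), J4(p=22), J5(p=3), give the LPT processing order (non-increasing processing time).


LPT: sort by longest processing time first
  J1: p=25
  J4: p=22
  J2: p=21
  J3: p=12
  J5: p=3
Order: J1 → J4 → J2 → J3 → J5


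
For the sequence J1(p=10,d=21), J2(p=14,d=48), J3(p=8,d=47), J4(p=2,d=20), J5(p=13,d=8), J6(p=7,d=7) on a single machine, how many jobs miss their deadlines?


Completion vs due date:
  J1: C=10, d=21 → on time
  J2: C=24, d=48 → on time
  J3: C=32, d=47 → on time
  J4: C=34, d=20 → TARDY
  J5: C=47, d=8 → TARDY
  J6: C=54, d=7 → TARDY
Tardy jobs: J4, J5, J6
Count = 3


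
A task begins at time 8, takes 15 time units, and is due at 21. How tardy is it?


Completion = start + processing = 8 + 15 = 23
Tardiness = max(0, C - d) = max(0, 23 - 21)
= max(0, 2)
= 2


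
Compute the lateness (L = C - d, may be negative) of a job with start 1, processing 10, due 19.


Completion = 1 + 10 = 11
Lateness = C - d = 11 - 19
= -8


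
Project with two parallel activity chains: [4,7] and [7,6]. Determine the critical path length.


Path A: 4 + 7 = 11
Path B: 7 + 6 = 13
Critical path = longest = max(11, 13)
= 13 (Path B)


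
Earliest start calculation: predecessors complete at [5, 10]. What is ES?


ES = max of all predecessor completion times
Predecessors: [5, 10]
ES = max(5, 10)
= 10


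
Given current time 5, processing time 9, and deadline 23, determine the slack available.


Slack = due - current_time - processing
= 23 - 5 - 9
= 9


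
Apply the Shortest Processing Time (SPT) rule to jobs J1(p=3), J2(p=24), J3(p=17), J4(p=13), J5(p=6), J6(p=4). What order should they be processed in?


SPT: sort by shortest processing time
  J1: p=3
  J6: p=4
  J5: p=6
  J4: p=13
  J3: p=17
  J2: p=24
Order: J1 → J6 → J5 → J4 → J3 → J2


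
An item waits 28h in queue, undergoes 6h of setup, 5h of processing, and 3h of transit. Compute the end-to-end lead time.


Lead time = queue + setup + processing + transit
= 28 + 6 + 5 + 3
= 42 hours


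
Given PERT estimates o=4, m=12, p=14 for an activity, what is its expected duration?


te = (o + 4m + p) / 6
= (4 + 4×12 + 14) / 6
= (4 + 48 + 14) / 6
= 66 / 6
= 11.00


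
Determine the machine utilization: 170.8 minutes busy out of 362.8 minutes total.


Utilization = busy / total × 100
= 170.8 / 362.8 × 100
= 47.1%


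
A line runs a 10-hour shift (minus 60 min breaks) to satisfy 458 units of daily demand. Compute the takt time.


Available = 10×60 - 60 = 540 min
Takt time = 540 / 458
= 1.18 min/unit


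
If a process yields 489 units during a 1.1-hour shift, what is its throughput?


Throughput = units / time
= 489 / 1.1
= 444.5 units/hour


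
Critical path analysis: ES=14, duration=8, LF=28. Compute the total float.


EF = ES + duration = 14 + 8 = 22
LS = LF - duration = 28 - 8 = 20
Total Float = LF - EF = 28 - 22
(or LS - ES = 20 - 14)
= 6


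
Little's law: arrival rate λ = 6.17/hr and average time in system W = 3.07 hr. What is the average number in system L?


Little's law: L = λ × W
= 6.17 × 3.07
= 18.94


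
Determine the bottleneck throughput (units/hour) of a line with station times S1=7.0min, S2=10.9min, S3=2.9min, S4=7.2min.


Bottleneck = longest station time
Station times: [7.0, 10.9, 2.9, 7.2]
Max = 10.9 min
Rate = 60 / 10.9
= 5.50 units/hour (bottleneck: 10.9min)


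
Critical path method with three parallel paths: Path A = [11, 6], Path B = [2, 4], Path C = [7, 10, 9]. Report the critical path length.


Path A: 11 + 6 = 17
Path B: 2 + 4 = 6
Path C: 7 + 10 + 9 = 26
Critical path = longest = max(17, 6, 26)
= 26 (Path C)


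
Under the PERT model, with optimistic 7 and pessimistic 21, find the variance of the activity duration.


σ² = ((p - o) / 6)² = (p - o)² / 36
= (21 - 7)² / 36
= 14² / 36
= 196 / 36
= 5.4444


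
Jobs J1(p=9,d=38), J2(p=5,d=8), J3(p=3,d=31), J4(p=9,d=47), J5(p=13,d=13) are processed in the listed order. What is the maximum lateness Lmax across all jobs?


Lateness per job (L = C - d):
  J1: C=9, d=38, L=-29
  J2: C=14, d=8, L=6
  J3: C=17, d=31, L=-14
  J4: C=26, d=47, L=-21
  J5: C=39, d=13, L=26
Lmax = max(-29, 6, -14, -21, 26)
= 26


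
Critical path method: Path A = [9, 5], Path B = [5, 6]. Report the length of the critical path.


Path A: 9 + 5 = 14
Path B: 5 + 6 = 11
Critical path = longest = max(14, 11)
= 14 (Path A)


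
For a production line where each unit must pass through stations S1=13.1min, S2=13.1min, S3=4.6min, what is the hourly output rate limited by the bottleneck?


Bottleneck = longest station time
Station times: [13.1, 13.1, 4.6]
Max = 13.1 min
Rate = 60 / 13.1
= 4.58 units/hour (bottleneck: 13.1min)


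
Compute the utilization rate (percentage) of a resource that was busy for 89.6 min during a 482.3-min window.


Utilization = busy / total × 100
= 89.6 / 482.3 × 100
= 18.6%


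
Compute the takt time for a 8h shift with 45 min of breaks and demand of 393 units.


Available = 8×60 - 45 = 435 min
Takt time = 435 / 393
= 1.11 min/unit


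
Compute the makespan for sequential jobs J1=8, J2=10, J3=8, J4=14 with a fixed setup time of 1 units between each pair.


Makespan = Σ processing + (n-1) × setup
= (8 + 10 + 8 + 14) + (4-1)×1
= 40 + 3
= 43 time units


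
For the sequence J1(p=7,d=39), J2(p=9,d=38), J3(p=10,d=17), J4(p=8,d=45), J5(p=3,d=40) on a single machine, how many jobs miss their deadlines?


Completion vs due date:
  J1: C=7, d=39 → on time
  J2: C=16, d=38 → on time
  J3: C=26, d=17 → TARDY
  J4: C=34, d=45 → on time
  J5: C=37, d=40 → on time
Tardy jobs: J3
Count = 1


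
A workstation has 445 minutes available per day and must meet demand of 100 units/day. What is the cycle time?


Cycle time = available time / demand
= 445 / 100
= 4.45 min/unit


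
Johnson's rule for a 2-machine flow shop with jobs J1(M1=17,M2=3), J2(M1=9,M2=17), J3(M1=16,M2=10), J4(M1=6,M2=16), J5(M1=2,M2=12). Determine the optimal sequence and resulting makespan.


Johnson's rule:
Group 1 (M1≤M2, sort by M1): ['J5', 'J4', 'J2']
Group 2 (M1>M2, sort desc M2): ['J3', 'J1']
Sequence: J5 → J4 → J2 → J3 → J1
Makespan calculation:
  J5: M1 done=2, M2 done=14
  J4: M1 done=8, M2 done=30
  J2: M1 done=17, M2 done=47
  J3: M1 done=33, M2 done=57
  J1: M1 done=50, M2 done=60
= Sequence: J5 → J4 → J2 → J3 → J1, Makespan: 60


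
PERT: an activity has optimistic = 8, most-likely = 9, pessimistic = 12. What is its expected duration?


te = (o + 4m + p) / 6
= (8 + 4×9 + 12) / 6
= (8 + 36 + 12) / 6
= 56 / 6
= 9.33


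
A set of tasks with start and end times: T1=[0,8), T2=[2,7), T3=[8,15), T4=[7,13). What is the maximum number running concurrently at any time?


Check each time point for overlaps:
  t=2: 2 tasks active (T1, T2)
Max concurrent = 2


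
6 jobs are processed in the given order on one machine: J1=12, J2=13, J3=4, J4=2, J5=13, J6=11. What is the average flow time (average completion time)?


Completion times:
  J1: completes at 12
  J2: completes at 25
  J3: completes at 29
  J4: completes at 31
  J5: completes at 44
  J6: completes at 55
Sum = 196
Average = 196/6
= 32.67


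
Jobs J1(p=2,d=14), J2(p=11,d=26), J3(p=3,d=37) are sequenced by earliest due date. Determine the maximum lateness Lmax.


EDD order: J1 → J2 → J3
Completion and lateness:
  J1: C=2, d=14, L=2-14=-12
  J2: C=13, d=26, L=13-26=-13
  J3: C=16, d=37, L=16-37=-21
Lmax = max(-12, -13, -21)
= -12


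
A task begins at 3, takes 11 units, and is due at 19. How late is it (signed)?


Completion = 3 + 11 = 14
Lateness = C - d = 14 - 19
= -5


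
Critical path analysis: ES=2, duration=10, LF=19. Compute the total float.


EF = ES + duration = 2 + 10 = 12
LS = LF - duration = 19 - 10 = 9
Total Float = LF - EF = 19 - 12
(or LS - ES = 9 - 2)
= 7


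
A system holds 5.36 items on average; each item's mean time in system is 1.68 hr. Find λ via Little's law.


Little's law: L = λW → λ = L / W
= 5.36 / 1.68
= 3.19 per hour


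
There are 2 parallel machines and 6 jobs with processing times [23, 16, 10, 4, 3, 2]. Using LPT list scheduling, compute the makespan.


Jobs (LPT sorted): [23, 16, 10, 4, 3, 2]
Machines: 2
  J=23 → Machine 1 (load: 0+23=23)
  J=16 → Machine 2 (load: 0+16=16)
  J=10 → Machine 2 (load: 16+10=26)
  J=4 → Machine 1 (load: 23+4=27)
  J=3 → Machine 2 (load: 26+3=29)
  J=2 → Machine 1 (load: 27+2=29)
Machine loads: [29, 29]
Makespan = max = 29 time units


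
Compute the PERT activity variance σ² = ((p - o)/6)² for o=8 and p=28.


σ² = ((p - o) / 6)² = (p - o)² / 36
= (28 - 8)² / 36
= 20² / 36
= 400 / 36
= 11.1111


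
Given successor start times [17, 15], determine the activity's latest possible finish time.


LF = min of all successor start times
Successors start at: [17, 15]
LF = min(17, 15)
= 15


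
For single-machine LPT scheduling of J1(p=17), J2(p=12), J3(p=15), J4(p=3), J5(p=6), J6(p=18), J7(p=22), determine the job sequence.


LPT: sort by longest processing time first
  J7: p=22
  J6: p=18
  J1: p=17
  J3: p=15
  J2: p=12
  J5: p=6
  J4: p=3
Order: J7 → J6 → J1 → J3 → J2 → J5 → J4


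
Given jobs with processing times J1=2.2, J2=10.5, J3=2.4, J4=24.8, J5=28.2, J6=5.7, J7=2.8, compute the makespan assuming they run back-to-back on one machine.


Sequential makespan: sum all processing times
= 2.2 + 10.5 + 2.4 + 24.8 + 28.2 + 5.7 + 2.8
= 76.6 time units


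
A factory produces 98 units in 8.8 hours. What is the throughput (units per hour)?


Throughput = units / time
= 98 / 8.8
= 11.1 units/hour


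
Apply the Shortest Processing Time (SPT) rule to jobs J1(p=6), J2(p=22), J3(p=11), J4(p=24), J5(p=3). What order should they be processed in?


SPT: sort by shortest processing time
  J5: p=3
  J1: p=6
  J3: p=11
  J2: p=22
  J4: p=24
Order: J5 → J1 → J3 → J2 → J4


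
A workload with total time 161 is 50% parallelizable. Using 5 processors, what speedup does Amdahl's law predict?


Amdahl's law: T_p = T × ((1-p) + p/N)
= 161 × ((1-0.5) + 0.5/5)
= 161 × (0.50 + 0.1000)
= 161 × 0.6000
= 96.60
Speedup = 161/96.60
= 1.67×


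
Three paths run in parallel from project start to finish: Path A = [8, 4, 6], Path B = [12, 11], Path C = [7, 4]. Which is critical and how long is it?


Path A: 8 + 4 + 6 = 18
Path B: 12 + 11 = 23
Path C: 7 + 4 = 11
Critical path = longest = max(18, 23, 11)
= 23 (Path B)


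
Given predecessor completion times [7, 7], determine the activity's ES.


ES = max of all predecessor completion times
Predecessors: [7, 7]
ES = max(7, 7)
= 7


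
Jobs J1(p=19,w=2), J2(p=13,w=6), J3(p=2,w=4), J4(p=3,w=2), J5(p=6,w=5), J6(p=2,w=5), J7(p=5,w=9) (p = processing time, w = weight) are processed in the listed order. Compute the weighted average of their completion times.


Completion times:
  J1: C=19, w×C=2×19=38
  J2: C=32, w×C=6×32=192
  J3: C=34, w×C=4×34=136
  J4: C=37, w×C=2×37=74
  J5: C=43, w×C=5×43=215
  J6: C=45, w×C=5×45=225
  J7: C=50, w×C=9×50=450
Sum w×C = 1330
Sum w = 33
Weighted avg = 1330/33
= 40.30


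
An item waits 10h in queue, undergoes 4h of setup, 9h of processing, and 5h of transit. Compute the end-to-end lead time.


Lead time = queue + setup + processing + transit
= 10 + 4 + 9 + 5
= 28 hours


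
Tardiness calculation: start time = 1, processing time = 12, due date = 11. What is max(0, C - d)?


Completion = start + processing = 1 + 12 = 13
Tardiness = max(0, C - d) = max(0, 13 - 11)
= max(0, 2)
= 2


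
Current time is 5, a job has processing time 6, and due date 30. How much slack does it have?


Slack = due - current_time - processing
= 30 - 5 - 6
= 19


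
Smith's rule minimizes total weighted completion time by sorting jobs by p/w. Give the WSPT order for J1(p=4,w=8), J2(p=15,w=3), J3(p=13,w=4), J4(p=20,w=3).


WSPT (Smith's rule): sort by p/w ascending
  J1: p/w = 4/8 = 0.500
  J3: p/w = 13/4 = 3.250
  J2: p/w = 15/3 = 5.000
  J4: p/w = 20/3 = 6.667
Order: J1 → J3 → J2 → J4


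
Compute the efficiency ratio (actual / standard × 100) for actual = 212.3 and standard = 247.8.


Efficiency = (actual / standard) × 100
= (212.3 / 247.8) × 100
= 85.7%


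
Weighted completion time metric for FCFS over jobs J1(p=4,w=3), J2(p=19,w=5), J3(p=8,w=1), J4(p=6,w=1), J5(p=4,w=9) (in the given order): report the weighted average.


Completion times:
  J1: C=4, w×C=3×4=12
  J2: C=23, w×C=5×23=115
  J3: C=31, w×C=1×31=31
  J4: C=37, w×C=1×37=37
  J5: C=41, w×C=9×41=369
Sum w×C = 564
Sum w = 19
Weighted avg = 564/19
= 29.68


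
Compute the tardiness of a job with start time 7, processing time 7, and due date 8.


Completion = start + processing = 7 + 7 = 14
Tardiness = max(0, C - d) = max(0, 14 - 8)
= max(0, 6)
= 6


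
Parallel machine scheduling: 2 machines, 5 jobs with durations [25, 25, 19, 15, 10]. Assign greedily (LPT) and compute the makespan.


Jobs (LPT sorted): [25, 25, 19, 15, 10]
Machines: 2
  J=25 → Machine 1 (load: 0+25=25)
  J=25 → Machine 2 (load: 0+25=25)
  J=19 → Machine 1 (load: 25+19=44)
  J=15 → Machine 2 (load: 25+15=40)
  J=10 → Machine 2 (load: 40+10=50)
Machine loads: [44, 50]
Makespan = max = 50 time units


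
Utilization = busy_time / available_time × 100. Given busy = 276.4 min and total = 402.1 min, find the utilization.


Utilization = busy / total × 100
= 276.4 / 402.1 × 100
= 68.7%


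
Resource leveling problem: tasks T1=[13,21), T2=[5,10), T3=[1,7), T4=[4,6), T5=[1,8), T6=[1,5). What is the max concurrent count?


Check each time point for overlaps:
  t=4: 4 tasks active (T3, T4, T5, T6)
Max concurrent = 4


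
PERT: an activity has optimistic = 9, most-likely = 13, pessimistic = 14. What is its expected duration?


te = (o + 4m + p) / 6
= (9 + 4×13 + 14) / 6
= (9 + 52 + 14) / 6
= 75 / 6
= 12.50


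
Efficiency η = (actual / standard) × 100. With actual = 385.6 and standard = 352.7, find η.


Efficiency = (actual / standard) × 100
= (385.6 / 352.7) × 100
= 109.3%


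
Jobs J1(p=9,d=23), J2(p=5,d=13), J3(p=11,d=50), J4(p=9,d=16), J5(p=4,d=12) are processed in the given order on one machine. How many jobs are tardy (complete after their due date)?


Completion vs due date:
  J1: C=9, d=23 → on time
  J2: C=14, d=13 → TARDY
  J3: C=25, d=50 → on time
  J4: C=34, d=16 → TARDY
  J5: C=38, d=12 → TARDY
Tardy jobs: J2, J4, J5
Count = 3


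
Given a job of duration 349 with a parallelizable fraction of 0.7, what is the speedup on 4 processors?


Amdahl's law: T_p = T × ((1-p) + p/N)
= 349 × ((1-0.7) + 0.7/4)
= 349 × (0.30 + 0.1750)
= 349 × 0.4750
= 165.78
Speedup = 349/165.78
= 2.11×


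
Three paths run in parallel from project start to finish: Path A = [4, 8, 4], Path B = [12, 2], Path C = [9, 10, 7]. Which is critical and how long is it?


Path A: 4 + 8 + 4 = 16
Path B: 12 + 2 = 14
Path C: 9 + 10 + 7 = 26
Critical path = longest = max(16, 14, 26)
= 26 (Path C)


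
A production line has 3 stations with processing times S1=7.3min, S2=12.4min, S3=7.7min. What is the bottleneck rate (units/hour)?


Bottleneck = longest station time
Station times: [7.3, 12.4, 7.7]
Max = 12.4 min
Rate = 60 / 12.4
= 4.84 units/hour (bottleneck: 12.4min)


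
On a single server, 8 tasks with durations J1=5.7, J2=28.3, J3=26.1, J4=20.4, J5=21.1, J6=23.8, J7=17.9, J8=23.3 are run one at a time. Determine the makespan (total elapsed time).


Sequential makespan: sum all processing times
= 5.7 + 28.3 + 26.1 + 20.4 + 21.1 + 23.8 + 17.9 + 23.3
= 166.6 time units


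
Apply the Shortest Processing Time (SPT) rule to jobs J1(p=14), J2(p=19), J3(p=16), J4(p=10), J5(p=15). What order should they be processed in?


SPT: sort by shortest processing time
  J4: p=10
  J1: p=14
  J5: p=15
  J3: p=16
  J2: p=19
Order: J4 → J1 → J5 → J3 → J2


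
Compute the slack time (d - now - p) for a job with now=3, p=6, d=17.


Slack = due - current_time - processing
= 17 - 3 - 6
= 8


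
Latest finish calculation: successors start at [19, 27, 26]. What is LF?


LF = min of all successor start times
Successors start at: [19, 27, 26]
LF = min(19, 27, 26)
= 19


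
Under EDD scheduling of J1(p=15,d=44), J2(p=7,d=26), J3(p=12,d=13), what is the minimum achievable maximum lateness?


EDD order: J3 → J2 → J1
Completion and lateness:
  J3: C=12, d=13, L=12-13=-1
  J2: C=19, d=26, L=19-26=-7
  J1: C=34, d=44, L=34-44=-10
Lmax = max(-1, -7, -10)
= -1


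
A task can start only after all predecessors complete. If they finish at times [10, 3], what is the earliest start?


ES = max of all predecessor completion times
Predecessors: [10, 3]
ES = max(10, 3)
= 10


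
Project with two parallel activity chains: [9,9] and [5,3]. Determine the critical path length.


Path A: 9 + 9 = 18
Path B: 5 + 3 = 8
Critical path = longest = max(18, 8)
= 18 (Path A)


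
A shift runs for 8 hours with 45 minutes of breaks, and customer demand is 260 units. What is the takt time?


Available = 8×60 - 45 = 435 min
Takt time = 435 / 260
= 1.67 min/unit


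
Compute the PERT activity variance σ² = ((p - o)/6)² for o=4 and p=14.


σ² = ((p - o) / 6)² = (p - o)² / 36
= (14 - 4)² / 36
= 10² / 36
= 100 / 36
= 2.7778


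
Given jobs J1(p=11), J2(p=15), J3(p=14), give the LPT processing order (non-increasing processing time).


LPT: sort by longest processing time first
  J2: p=15
  J3: p=14
  J1: p=11
Order: J2 → J3 → J1
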